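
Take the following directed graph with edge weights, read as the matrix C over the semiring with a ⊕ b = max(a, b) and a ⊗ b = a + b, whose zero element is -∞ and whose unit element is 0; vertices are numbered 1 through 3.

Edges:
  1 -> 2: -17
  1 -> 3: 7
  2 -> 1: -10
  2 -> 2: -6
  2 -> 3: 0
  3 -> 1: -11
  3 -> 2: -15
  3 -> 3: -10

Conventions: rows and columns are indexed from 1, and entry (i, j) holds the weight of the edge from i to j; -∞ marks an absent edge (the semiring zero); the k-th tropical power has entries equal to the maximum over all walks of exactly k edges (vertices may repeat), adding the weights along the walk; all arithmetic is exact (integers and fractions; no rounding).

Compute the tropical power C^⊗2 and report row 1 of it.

C^⊗2:
  [-4, -8, -3]
  [-11, -12, -3]
  [-21, -21, -4]
Answer: row 1 of C^⊗2 = [-4, -8, -3]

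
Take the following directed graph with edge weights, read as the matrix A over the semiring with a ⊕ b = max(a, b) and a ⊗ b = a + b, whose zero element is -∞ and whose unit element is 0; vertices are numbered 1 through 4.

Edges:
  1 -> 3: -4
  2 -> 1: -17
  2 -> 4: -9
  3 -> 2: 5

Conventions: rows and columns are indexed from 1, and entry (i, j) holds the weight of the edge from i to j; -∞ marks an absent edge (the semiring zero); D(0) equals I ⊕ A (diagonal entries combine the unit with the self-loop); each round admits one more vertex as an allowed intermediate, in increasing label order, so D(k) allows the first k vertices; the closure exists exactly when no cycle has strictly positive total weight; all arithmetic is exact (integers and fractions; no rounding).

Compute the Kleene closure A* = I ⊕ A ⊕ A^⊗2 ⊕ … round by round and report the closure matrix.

D(0):
  [0, -∞, -4, -∞]
  [-17, 0, -∞, -9]
  [-∞, 5, 0, -∞]
  [-∞, -∞, -∞, 0]
D(1):
  [0, -∞, -4, -∞]
  [-17, 0, -21, -9]
  [-∞, 5, 0, -∞]
  [-∞, -∞, -∞, 0]
D(2):
  [0, -∞, -4, -∞]
  [-17, 0, -21, -9]
  [-12, 5, 0, -4]
  [-∞, -∞, -∞, 0]
D(3):
  [0, 1, -4, -8]
  [-17, 0, -21, -9]
  [-12, 5, 0, -4]
  [-∞, -∞, -∞, 0]
D(4):
  [0, 1, -4, -8]
  [-17, 0, -21, -9]
  [-12, 5, 0, -4]
  [-∞, -∞, -∞, 0]
Answer: A* = [[0, 1, -4, -8], [-17, 0, -21, -9], [-12, 5, 0, -4], [-∞, -∞, -∞, 0]]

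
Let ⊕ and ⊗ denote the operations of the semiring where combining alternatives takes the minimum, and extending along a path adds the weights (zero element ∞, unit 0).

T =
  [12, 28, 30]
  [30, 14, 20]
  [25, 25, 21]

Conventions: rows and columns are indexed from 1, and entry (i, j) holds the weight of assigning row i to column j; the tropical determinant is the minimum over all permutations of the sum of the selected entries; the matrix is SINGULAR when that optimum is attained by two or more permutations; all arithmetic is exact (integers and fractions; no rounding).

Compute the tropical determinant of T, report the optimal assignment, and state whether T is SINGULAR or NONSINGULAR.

σ = (1, 2, 3): 12 + 14 + 21 = 47
σ = (1, 3, 2): 12 + 20 + 25 = 57
σ = (2, 1, 3): 28 + 30 + 21 = 79
σ = (2, 3, 1): 28 + 20 + 25 = 73
σ = (3, 1, 2): 30 + 30 + 25 = 85
σ = (3, 2, 1): 30 + 14 + 25 = 69
Optimal value attained by: σ = (1, 2, 3).
Answer: det⊕(T) = 47; verdict: NONSINGULAR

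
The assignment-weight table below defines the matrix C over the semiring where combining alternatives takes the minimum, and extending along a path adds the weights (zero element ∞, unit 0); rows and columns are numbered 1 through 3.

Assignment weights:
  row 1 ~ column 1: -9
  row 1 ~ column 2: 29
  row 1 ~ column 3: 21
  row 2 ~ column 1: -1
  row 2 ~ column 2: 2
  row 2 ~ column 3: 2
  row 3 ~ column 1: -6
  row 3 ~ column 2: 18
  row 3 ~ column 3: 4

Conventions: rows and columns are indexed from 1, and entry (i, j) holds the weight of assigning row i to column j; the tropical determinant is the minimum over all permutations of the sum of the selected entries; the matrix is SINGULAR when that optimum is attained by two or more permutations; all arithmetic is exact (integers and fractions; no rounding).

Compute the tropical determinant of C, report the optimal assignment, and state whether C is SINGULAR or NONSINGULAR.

σ = (1, 2, 3): (-9) + 2 + 4 = -3
σ = (1, 3, 2): (-9) + 2 + 18 = 11
σ = (2, 1, 3): 29 + (-1) + 4 = 32
σ = (2, 3, 1): 29 + 2 + (-6) = 25
σ = (3, 1, 2): 21 + (-1) + 18 = 38
σ = (3, 2, 1): 21 + 2 + (-6) = 17
Optimal value attained by: σ = (1, 2, 3).
Answer: det⊕(C) = -3; verdict: NONSINGULAR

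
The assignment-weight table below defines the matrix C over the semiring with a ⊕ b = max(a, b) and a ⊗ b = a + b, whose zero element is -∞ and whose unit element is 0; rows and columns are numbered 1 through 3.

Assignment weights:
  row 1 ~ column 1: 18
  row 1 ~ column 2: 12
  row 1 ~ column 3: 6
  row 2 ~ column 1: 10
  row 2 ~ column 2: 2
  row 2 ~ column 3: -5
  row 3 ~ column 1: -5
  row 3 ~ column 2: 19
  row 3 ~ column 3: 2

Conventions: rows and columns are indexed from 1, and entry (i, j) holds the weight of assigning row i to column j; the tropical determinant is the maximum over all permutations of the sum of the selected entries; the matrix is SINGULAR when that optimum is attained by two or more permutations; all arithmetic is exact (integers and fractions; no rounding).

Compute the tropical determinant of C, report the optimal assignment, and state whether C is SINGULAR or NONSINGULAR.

σ = (1, 2, 3): 18 + 2 + 2 = 22
σ = (1, 3, 2): 18 + (-5) + 19 = 32
σ = (2, 1, 3): 12 + 10 + 2 = 24
σ = (2, 3, 1): 12 + (-5) + (-5) = 2
σ = (3, 1, 2): 6 + 10 + 19 = 35
σ = (3, 2, 1): 6 + 2 + (-5) = 3
Optimal value attained by: σ = (3, 1, 2).
Answer: det⊕(C) = 35; verdict: NONSINGULAR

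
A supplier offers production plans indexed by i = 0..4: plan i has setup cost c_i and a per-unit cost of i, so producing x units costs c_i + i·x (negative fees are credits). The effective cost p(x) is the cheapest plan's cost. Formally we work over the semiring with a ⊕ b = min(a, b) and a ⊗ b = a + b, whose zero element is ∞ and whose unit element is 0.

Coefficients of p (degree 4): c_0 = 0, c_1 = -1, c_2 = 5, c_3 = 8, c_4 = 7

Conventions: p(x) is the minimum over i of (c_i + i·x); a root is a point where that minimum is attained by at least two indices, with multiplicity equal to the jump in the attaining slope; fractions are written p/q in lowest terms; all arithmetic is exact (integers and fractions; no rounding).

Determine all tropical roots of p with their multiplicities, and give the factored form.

hull edge (i=0, c=0) to (i=1, c=-1): slope -1, span 1
hull edge (i=1, c=-1) to (i=4, c=7): slope 8/3, span 3
Factored form: p(x) = 7 ⊗ (x ⊕ (-8/3)) ⊗ (x ⊕ (-8/3)) ⊗ (x ⊕ (-8/3)) ⊗ (x ⊕ 1)
Answer: roots = -8/3 (mult 3), 1 (mult 1)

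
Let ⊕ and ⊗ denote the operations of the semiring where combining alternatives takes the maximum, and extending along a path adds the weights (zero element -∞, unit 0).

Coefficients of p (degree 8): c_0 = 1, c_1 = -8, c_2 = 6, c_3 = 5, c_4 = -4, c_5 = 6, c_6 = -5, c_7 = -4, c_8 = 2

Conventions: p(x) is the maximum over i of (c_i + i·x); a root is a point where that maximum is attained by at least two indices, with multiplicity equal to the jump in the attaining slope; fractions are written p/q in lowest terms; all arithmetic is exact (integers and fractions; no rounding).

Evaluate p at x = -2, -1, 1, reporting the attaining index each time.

p(-2) = max(1+0·(-2)=1, -8+1·(-2)=-10, 6+2·(-2)=2, 5+3·(-2)=-1, -4+4·(-2)=-12, 6+5·(-2)=-4, -5+6·(-2)=-17, -4+7·(-2)=-18, 2+8·(-2)=-14) = 2 (attained by i=2)
p(-1) = max(1+0·(-1)=1, -8+1·(-1)=-9, 6+2·(-1)=4, 5+3·(-1)=2, -4+4·(-1)=-8, 6+5·(-1)=1, -5+6·(-1)=-11, -4+7·(-1)=-11, 2+8·(-1)=-6) = 4 (attained by i=2)
p(1) = max(1+0·1=1, -8+1·1=-7, 6+2·1=8, 5+3·1=8, -4+4·1=0, 6+5·1=11, -5+6·1=1, -4+7·1=3, 2+8·1=10) = 11 (attained by i=5)
Answer: p(-2) = 2; p(-1) = 4; p(1) = 11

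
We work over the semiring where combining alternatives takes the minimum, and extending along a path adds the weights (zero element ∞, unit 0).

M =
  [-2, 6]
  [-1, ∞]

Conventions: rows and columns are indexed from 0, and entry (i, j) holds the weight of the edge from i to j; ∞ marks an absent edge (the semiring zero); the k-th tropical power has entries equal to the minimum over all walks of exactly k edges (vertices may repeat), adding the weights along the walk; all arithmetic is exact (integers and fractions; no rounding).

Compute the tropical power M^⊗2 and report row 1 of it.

M^⊗2:
  [-4, 4]
  [-3, 5]
Answer: row 1 of M^⊗2 = [-3, 5]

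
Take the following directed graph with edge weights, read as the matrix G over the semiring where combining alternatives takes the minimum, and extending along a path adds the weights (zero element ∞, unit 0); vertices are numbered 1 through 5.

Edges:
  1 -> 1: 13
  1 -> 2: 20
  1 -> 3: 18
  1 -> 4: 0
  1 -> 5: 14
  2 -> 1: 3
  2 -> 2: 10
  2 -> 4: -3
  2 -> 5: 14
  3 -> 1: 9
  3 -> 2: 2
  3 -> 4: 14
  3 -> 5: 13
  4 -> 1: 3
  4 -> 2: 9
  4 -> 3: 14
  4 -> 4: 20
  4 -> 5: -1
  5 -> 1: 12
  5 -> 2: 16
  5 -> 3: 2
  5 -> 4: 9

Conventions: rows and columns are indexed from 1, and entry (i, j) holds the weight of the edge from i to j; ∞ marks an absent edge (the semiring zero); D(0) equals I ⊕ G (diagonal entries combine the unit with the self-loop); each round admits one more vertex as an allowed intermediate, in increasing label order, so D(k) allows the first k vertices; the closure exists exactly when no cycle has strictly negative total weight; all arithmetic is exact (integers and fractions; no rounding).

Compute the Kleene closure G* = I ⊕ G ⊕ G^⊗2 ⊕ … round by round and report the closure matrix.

D(0):
  [0, 20, 18, 0, 14]
  [3, 0, ∞, -3, 14]
  [9, 2, 0, 14, 13]
  [3, 9, 14, 0, -1]
  [12, 16, 2, 9, 0]
D(1):
  [0, 20, 18, 0, 14]
  [3, 0, 21, -3, 14]
  [9, 2, 0, 9, 13]
  [3, 9, 14, 0, -1]
  [12, 16, 2, 9, 0]
D(2):
  [0, 20, 18, 0, 14]
  [3, 0, 21, -3, 14]
  [5, 2, 0, -1, 13]
  [3, 9, 14, 0, -1]
  [12, 16, 2, 9, 0]
D(3):
  [0, 20, 18, 0, 14]
  [3, 0, 21, -3, 14]
  [5, 2, 0, -1, 13]
  [3, 9, 14, 0, -1]
  [7, 4, 2, 1, 0]
D(4):
  [0, 9, 14, 0, -1]
  [0, 0, 11, -3, -4]
  [2, 2, 0, -1, -2]
  [3, 9, 14, 0, -1]
  [4, 4, 2, 1, 0]
D(5):
  [0, 3, 1, 0, -1]
  [0, 0, -2, -3, -4]
  [2, 2, 0, -1, -2]
  [3, 3, 1, 0, -1]
  [4, 4, 2, 1, 0]
Answer: G* = [[0, 3, 1, 0, -1], [0, 0, -2, -3, -4], [2, 2, 0, -1, -2], [3, 3, 1, 0, -1], [4, 4, 2, 1, 0]]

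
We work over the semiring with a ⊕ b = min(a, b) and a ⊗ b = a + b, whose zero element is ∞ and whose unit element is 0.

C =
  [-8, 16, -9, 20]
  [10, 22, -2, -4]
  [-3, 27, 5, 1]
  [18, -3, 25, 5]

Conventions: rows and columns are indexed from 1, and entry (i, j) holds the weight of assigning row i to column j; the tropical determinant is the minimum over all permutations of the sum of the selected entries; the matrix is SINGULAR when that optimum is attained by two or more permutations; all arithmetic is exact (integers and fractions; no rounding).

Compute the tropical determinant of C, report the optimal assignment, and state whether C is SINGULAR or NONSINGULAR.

σ = (1, 2, 3, 4): (-8) + 22 + 5 + 5 = 24
σ = (1, 2, 4, 3): (-8) + 22 + 1 + 25 = 40
σ = (1, 3, 2, 4): (-8) + (-2) + 27 + 5 = 22
σ = (1, 3, 4, 2): (-8) + (-2) + 1 + (-3) = -12
σ = (1, 4, 2, 3): (-8) + (-4) + 27 + 25 = 40
σ = (1, 4, 3, 2): (-8) + (-4) + 5 + (-3) = -10
σ = (2, 1, 3, 4): 16 + 10 + 5 + 5 = 36
σ = (2, 1, 4, 3): 16 + 10 + 1 + 25 = 52
σ = (2, 3, 1, 4): 16 + (-2) + (-3) + 5 = 16
σ = (2, 3, 4, 1): 16 + (-2) + 1 + 18 = 33
σ = (2, 4, 1, 3): 16 + (-4) + (-3) + 25 = 34
σ = (2, 4, 3, 1): 16 + (-4) + 5 + 18 = 35
σ = (3, 1, 2, 4): (-9) + 10 + 27 + 5 = 33
σ = (3, 1, 4, 2): (-9) + 10 + 1 + (-3) = -1
σ = (3, 2, 1, 4): (-9) + 22 + (-3) + 5 = 15
σ = (3, 2, 4, 1): (-9) + 22 + 1 + 18 = 32
σ = (3, 4, 1, 2): (-9) + (-4) + (-3) + (-3) = -19
σ = (3, 4, 2, 1): (-9) + (-4) + 27 + 18 = 32
σ = (4, 1, 2, 3): 20 + 10 + 27 + 25 = 82
σ = (4, 1, 3, 2): 20 + 10 + 5 + (-3) = 32
σ = (4, 2, 1, 3): 20 + 22 + (-3) + 25 = 64
σ = (4, 2, 3, 1): 20 + 22 + 5 + 18 = 65
σ = (4, 3, 1, 2): 20 + (-2) + (-3) + (-3) = 12
σ = (4, 3, 2, 1): 20 + (-2) + 27 + 18 = 63
Optimal value attained by: σ = (3, 4, 1, 2).
Answer: det⊕(C) = -19; verdict: NONSINGULAR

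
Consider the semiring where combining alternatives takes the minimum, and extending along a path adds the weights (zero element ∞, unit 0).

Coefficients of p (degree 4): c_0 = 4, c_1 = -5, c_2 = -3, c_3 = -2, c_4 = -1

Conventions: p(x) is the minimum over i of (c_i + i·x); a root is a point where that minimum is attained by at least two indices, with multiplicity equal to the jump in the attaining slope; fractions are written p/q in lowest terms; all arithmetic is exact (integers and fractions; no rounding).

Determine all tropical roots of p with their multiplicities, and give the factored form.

hull edge (i=0, c=4) to (i=1, c=-5): slope -9, span 1
hull edge (i=1, c=-5) to (i=4, c=-1): slope 4/3, span 3
Factored form: p(x) = -1 ⊗ (x ⊕ (-4/3)) ⊗ (x ⊕ (-4/3)) ⊗ (x ⊕ (-4/3)) ⊗ (x ⊕ 9)
Answer: roots = -4/3 (mult 3), 9 (mult 1)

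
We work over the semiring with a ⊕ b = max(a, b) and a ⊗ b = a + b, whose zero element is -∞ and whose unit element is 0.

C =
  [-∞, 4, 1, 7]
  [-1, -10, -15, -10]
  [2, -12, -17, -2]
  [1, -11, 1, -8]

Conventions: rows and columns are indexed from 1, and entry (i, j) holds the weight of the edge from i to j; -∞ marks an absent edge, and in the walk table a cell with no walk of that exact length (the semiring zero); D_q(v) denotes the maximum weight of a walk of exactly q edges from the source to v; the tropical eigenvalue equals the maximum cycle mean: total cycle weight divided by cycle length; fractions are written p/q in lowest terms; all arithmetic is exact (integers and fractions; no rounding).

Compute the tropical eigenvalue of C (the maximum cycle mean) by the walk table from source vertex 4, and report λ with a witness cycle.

q=0: [-∞, -∞, -∞, 0]
q=1: [1, -11, 1, -8]
q=2: [3, 5, 2, 8]
q=3: [9, 7, 9, 10]
q=4: [11, 13, 11, 16]
Optimal cycle mean attained by: cycle 1->4->1, total 7 + 1, length 2.
Answer: λ = 4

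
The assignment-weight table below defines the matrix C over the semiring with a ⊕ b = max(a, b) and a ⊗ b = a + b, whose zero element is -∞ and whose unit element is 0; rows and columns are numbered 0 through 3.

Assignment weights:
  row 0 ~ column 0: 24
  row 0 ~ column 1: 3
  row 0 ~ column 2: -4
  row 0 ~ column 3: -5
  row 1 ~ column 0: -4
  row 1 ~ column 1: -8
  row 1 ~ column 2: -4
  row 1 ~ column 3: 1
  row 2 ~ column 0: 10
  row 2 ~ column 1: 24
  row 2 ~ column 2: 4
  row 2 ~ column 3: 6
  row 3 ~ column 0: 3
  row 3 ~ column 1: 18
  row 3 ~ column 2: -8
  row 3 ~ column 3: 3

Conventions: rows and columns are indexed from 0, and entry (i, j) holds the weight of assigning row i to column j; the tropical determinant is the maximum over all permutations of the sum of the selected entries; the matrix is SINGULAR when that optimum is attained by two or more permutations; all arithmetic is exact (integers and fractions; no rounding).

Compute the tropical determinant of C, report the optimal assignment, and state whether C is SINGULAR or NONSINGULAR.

σ = (0, 1, 2, 3): 24 + (-8) + 4 + 3 = 23
σ = (0, 1, 3, 2): 24 + (-8) + 6 + (-8) = 14
σ = (0, 2, 1, 3): 24 + (-4) + 24 + 3 = 47
σ = (0, 2, 3, 1): 24 + (-4) + 6 + 18 = 44
σ = (0, 3, 1, 2): 24 + 1 + 24 + (-8) = 41
σ = (0, 3, 2, 1): 24 + 1 + 4 + 18 = 47
σ = (1, 0, 2, 3): 3 + (-4) + 4 + 3 = 6
σ = (1, 0, 3, 2): 3 + (-4) + 6 + (-8) = -3
σ = (1, 2, 0, 3): 3 + (-4) + 10 + 3 = 12
σ = (1, 2, 3, 0): 3 + (-4) + 6 + 3 = 8
σ = (1, 3, 0, 2): 3 + 1 + 10 + (-8) = 6
σ = (1, 3, 2, 0): 3 + 1 + 4 + 3 = 11
σ = (2, 0, 1, 3): (-4) + (-4) + 24 + 3 = 19
σ = (2, 0, 3, 1): (-4) + (-4) + 6 + 18 = 16
σ = (2, 1, 0, 3): (-4) + (-8) + 10 + 3 = 1
σ = (2, 1, 3, 0): (-4) + (-8) + 6 + 3 = -3
σ = (2, 3, 0, 1): (-4) + 1 + 10 + 18 = 25
σ = (2, 3, 1, 0): (-4) + 1 + 24 + 3 = 24
σ = (3, 0, 1, 2): (-5) + (-4) + 24 + (-8) = 7
σ = (3, 0, 2, 1): (-5) + (-4) + 4 + 18 = 13
σ = (3, 1, 0, 2): (-5) + (-8) + 10 + (-8) = -11
σ = (3, 1, 2, 0): (-5) + (-8) + 4 + 3 = -6
σ = (3, 2, 0, 1): (-5) + (-4) + 10 + 18 = 19
σ = (3, 2, 1, 0): (-5) + (-4) + 24 + 3 = 18
Optimal value attained by: σ = (0, 2, 1, 3).
Answer: det⊕(C) = 47; verdict: SINGULAR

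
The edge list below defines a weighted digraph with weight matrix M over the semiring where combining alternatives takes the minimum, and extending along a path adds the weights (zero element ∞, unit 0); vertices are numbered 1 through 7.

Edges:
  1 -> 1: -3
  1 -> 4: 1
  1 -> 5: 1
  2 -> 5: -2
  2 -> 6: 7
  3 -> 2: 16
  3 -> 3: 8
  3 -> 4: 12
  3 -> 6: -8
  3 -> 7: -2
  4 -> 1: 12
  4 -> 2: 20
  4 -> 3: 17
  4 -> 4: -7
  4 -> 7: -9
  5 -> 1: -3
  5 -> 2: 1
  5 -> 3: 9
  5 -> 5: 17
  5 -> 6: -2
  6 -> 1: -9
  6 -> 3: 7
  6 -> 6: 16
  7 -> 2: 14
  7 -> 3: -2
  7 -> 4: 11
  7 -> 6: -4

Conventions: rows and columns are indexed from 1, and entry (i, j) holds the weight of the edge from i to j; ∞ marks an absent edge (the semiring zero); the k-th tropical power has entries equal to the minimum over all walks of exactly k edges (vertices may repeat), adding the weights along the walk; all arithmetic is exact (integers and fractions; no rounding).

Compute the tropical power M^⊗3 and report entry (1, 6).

M^⊗2:
  [-6, 2, 10, -6, -2, -1, -8]
  [-5, -1, 7, ∞, 15, -4, ∞]
  [-17, 12, -4, 5, 14, -6, 3]
  [5, 5, -11, -14, 13, -13, -16]
  [-11, 18, 5, -2, -2, 1, 7]
  [-12, 23, 15, -8, -8, -1, 5]
  [-13, 14, 3, 4, 12, -10, -4]
M^⊗3:
  [-10, -1, -10, -13, -5, -12, -15]
  [-13, 16, 3, -4, -4, -1, 5]
  [-20, 12, 1, -16, -16, -12, -6]
  [-22, -2, -18, -21, 3, -20, -23]
  [-14, -1, 5, -10, -10, -4, -11]
  [-15, -7, 1, -15, -11, -10, -17]
  [-19, 10, -6, -12, -12, -8, -5]
Key observation: the optimum is the walk 1->4->7->6, with weight 1 + (-9) + (-4) = -12.
Optimal value attained by: walk 1->4->7->6.
Answer: (M^⊗3)[1][6] = -12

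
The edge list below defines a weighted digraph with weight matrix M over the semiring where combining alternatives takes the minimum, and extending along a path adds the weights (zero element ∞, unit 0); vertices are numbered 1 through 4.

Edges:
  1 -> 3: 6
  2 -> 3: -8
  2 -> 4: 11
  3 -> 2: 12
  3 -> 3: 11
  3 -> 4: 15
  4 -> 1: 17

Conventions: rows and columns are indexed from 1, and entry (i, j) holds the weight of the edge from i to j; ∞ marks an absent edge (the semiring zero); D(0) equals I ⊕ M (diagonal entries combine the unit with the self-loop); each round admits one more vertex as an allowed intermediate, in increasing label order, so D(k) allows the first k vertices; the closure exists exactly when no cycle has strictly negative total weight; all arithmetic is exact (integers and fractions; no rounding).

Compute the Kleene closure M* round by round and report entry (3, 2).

D(0):
  [0, ∞, 6, ∞]
  [∞, 0, -8, 11]
  [∞, 12, 0, 15]
  [17, ∞, ∞, 0]
D(1):
  [0, ∞, 6, ∞]
  [∞, 0, -8, 11]
  [∞, 12, 0, 15]
  [17, ∞, 23, 0]
D(2):
  [0, ∞, 6, ∞]
  [∞, 0, -8, 11]
  [∞, 12, 0, 15]
  [17, ∞, 23, 0]
D(3):
  [0, 18, 6, 21]
  [∞, 0, -8, 7]
  [∞, 12, 0, 15]
  [17, 35, 23, 0]
D(4):
  [0, 18, 6, 21]
  [24, 0, -8, 7]
  [32, 12, 0, 15]
  [17, 35, 23, 0]
Answer: M*[3][2] = 12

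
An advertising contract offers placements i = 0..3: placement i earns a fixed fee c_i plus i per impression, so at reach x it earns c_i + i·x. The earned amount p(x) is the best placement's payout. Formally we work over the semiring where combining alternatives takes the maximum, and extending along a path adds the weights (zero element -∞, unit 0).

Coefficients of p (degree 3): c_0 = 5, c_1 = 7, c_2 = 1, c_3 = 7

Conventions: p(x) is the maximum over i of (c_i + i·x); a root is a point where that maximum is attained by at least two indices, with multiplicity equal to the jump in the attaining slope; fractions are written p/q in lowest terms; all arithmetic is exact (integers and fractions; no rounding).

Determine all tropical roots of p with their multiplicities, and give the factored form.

hull edge (i=0, c=5) to (i=1, c=7): slope 2, span 1
hull edge (i=1, c=7) to (i=3, c=7): slope 0, span 2
Factored form: p(x) = 7 ⊗ (x ⊕ (-2)) ⊗ (x ⊕ 0) ⊗ (x ⊕ 0)
Answer: roots = -2 (mult 1), 0 (mult 2)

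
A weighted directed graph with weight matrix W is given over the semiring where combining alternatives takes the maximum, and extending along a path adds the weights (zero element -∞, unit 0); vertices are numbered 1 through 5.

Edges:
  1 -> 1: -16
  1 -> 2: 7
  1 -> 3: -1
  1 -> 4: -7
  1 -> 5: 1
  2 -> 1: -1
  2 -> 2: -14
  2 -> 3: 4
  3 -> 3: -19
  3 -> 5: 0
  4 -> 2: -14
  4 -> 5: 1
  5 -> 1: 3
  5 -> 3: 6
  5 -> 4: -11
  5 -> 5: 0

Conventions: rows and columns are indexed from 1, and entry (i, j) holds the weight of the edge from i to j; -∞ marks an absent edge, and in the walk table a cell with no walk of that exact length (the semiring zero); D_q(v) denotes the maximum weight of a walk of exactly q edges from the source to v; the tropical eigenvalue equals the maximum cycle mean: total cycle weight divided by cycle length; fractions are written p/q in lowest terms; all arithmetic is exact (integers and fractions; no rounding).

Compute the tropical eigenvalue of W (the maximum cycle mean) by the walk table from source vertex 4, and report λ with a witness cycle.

q=0: [-∞, -∞, -∞, 0, -∞]
q=1: [-∞, -14, -∞, -∞, 1]
q=2: [4, -28, 7, -10, 1]
q=3: [4, 11, 7, -3, 7]
q=4: [10, 11, 15, -3, 7]
q=5: [10, 17, 15, 3, 15]
Optimal cycle mean attained by: cycle 1->2->3->5->1, total 7 + 4 + 0 + 3, length 4.
Answer: λ = 7/2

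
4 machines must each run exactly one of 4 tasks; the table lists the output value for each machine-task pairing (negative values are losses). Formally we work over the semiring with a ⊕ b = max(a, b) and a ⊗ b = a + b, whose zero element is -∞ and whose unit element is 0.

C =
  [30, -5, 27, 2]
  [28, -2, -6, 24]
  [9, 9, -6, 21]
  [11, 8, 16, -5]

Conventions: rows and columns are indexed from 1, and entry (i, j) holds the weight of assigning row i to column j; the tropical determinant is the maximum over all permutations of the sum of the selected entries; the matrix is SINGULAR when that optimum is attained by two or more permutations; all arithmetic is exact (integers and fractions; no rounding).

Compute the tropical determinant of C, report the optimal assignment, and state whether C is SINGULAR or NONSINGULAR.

σ = (1, 2, 3, 4): 30 + (-2) + (-6) + (-5) = 17
σ = (1, 2, 4, 3): 30 + (-2) + 21 + 16 = 65
σ = (1, 3, 2, 4): 30 + (-6) + 9 + (-5) = 28
σ = (1, 3, 4, 2): 30 + (-6) + 21 + 8 = 53
σ = (1, 4, 2, 3): 30 + 24 + 9 + 16 = 79
σ = (1, 4, 3, 2): 30 + 24 + (-6) + 8 = 56
σ = (2, 1, 3, 4): (-5) + 28 + (-6) + (-5) = 12
σ = (2, 1, 4, 3): (-5) + 28 + 21 + 16 = 60
σ = (2, 3, 1, 4): (-5) + (-6) + 9 + (-5) = -7
σ = (2, 3, 4, 1): (-5) + (-6) + 21 + 11 = 21
σ = (2, 4, 1, 3): (-5) + 24 + 9 + 16 = 44
σ = (2, 4, 3, 1): (-5) + 24 + (-6) + 11 = 24
σ = (3, 1, 2, 4): 27 + 28 + 9 + (-5) = 59
σ = (3, 1, 4, 2): 27 + 28 + 21 + 8 = 84
σ = (3, 2, 1, 4): 27 + (-2) + 9 + (-5) = 29
σ = (3, 2, 4, 1): 27 + (-2) + 21 + 11 = 57
σ = (3, 4, 1, 2): 27 + 24 + 9 + 8 = 68
σ = (3, 4, 2, 1): 27 + 24 + 9 + 11 = 71
σ = (4, 1, 2, 3): 2 + 28 + 9 + 16 = 55
σ = (4, 1, 3, 2): 2 + 28 + (-6) + 8 = 32
σ = (4, 2, 1, 3): 2 + (-2) + 9 + 16 = 25
σ = (4, 2, 3, 1): 2 + (-2) + (-6) + 11 = 5
σ = (4, 3, 1, 2): 2 + (-6) + 9 + 8 = 13
σ = (4, 3, 2, 1): 2 + (-6) + 9 + 11 = 16
Optimal value attained by: σ = (3, 1, 4, 2).
Answer: det⊕(C) = 84; verdict: NONSINGULAR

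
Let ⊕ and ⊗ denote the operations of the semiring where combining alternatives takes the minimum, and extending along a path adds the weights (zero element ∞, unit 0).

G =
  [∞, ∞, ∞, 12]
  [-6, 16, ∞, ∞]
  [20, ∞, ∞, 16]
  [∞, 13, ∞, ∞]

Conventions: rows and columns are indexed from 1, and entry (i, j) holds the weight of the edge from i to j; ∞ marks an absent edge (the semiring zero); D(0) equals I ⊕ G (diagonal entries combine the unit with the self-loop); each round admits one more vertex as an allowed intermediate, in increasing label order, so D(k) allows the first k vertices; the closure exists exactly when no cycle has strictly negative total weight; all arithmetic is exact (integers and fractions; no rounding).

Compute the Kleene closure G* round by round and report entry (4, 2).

D(0):
  [0, ∞, ∞, 12]
  [-6, 0, ∞, ∞]
  [20, ∞, 0, 16]
  [∞, 13, ∞, 0]
D(1):
  [0, ∞, ∞, 12]
  [-6, 0, ∞, 6]
  [20, ∞, 0, 16]
  [∞, 13, ∞, 0]
D(2):
  [0, ∞, ∞, 12]
  [-6, 0, ∞, 6]
  [20, ∞, 0, 16]
  [7, 13, ∞, 0]
D(3):
  [0, ∞, ∞, 12]
  [-6, 0, ∞, 6]
  [20, ∞, 0, 16]
  [7, 13, ∞, 0]
D(4):
  [0, 25, ∞, 12]
  [-6, 0, ∞, 6]
  [20, 29, 0, 16]
  [7, 13, ∞, 0]
Answer: G*[4][2] = 13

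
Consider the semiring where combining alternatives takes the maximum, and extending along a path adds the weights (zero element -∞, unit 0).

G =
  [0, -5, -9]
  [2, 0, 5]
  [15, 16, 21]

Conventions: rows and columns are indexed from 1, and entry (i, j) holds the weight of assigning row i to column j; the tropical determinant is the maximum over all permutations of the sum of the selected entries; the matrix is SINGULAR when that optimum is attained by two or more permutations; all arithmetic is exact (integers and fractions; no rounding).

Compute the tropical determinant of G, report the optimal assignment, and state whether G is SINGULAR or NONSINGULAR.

σ = (1, 2, 3): 0 + 0 + 21 = 21
σ = (1, 3, 2): 0 + 5 + 16 = 21
σ = (2, 1, 3): (-5) + 2 + 21 = 18
σ = (2, 3, 1): (-5) + 5 + 15 = 15
σ = (3, 1, 2): (-9) + 2 + 16 = 9
σ = (3, 2, 1): (-9) + 0 + 15 = 6
Optimal value attained by: σ = (1, 2, 3).
Answer: det⊕(G) = 21; verdict: SINGULAR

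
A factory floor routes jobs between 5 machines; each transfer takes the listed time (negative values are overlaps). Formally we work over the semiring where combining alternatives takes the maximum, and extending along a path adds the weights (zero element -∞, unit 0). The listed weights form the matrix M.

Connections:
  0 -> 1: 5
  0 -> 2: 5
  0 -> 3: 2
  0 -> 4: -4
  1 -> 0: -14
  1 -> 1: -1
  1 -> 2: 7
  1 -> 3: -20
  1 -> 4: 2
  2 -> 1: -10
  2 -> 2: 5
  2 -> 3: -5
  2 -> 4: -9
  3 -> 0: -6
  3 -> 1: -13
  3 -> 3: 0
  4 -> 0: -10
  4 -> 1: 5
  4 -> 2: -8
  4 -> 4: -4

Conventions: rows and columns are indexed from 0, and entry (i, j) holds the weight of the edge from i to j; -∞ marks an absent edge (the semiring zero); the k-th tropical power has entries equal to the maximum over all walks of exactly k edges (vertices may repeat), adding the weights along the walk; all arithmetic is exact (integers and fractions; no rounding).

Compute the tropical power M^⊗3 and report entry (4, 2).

M^⊗2:
  [-4, 4, 12, 2, 7]
  [-8, 7, 12, 2, 1]
  [-11, -4, 10, 0, -4]
  [-6, -1, -1, 0, -10]
  [-9, 4, 12, -8, 7]
M^⊗3:
  [-3, 12, 17, 7, 6]
  [-4, 6, 17, 7, 9]
  [-6, 1, 15, 5, 1]
  [-6, -1, 6, 0, 1]
  [-3, 12, 17, 7, 6]
Key observation: the optimum is the walk 4->1->2->2, with weight 5 + 7 + 5 = 17.
Optimal value attained by: walk 4->1->2->2.
Answer: (M^⊗3)[4][2] = 17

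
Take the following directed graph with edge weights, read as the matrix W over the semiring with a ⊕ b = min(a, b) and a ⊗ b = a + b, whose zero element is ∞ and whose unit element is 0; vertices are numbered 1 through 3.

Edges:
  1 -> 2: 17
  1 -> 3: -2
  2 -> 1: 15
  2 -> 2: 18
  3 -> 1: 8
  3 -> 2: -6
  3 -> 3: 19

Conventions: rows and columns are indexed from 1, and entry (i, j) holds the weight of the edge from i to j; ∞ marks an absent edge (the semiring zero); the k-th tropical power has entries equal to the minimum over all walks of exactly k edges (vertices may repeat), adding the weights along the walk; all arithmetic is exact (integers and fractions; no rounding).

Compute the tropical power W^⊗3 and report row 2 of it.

W^⊗2:
  [6, -8, 17]
  [33, 32, 13]
  [9, 12, 6]
W^⊗3:
  [7, 10, 4]
  [21, 7, 31]
  [14, 0, 7]
Answer: row 2 of W^⊗3 = [21, 7, 31]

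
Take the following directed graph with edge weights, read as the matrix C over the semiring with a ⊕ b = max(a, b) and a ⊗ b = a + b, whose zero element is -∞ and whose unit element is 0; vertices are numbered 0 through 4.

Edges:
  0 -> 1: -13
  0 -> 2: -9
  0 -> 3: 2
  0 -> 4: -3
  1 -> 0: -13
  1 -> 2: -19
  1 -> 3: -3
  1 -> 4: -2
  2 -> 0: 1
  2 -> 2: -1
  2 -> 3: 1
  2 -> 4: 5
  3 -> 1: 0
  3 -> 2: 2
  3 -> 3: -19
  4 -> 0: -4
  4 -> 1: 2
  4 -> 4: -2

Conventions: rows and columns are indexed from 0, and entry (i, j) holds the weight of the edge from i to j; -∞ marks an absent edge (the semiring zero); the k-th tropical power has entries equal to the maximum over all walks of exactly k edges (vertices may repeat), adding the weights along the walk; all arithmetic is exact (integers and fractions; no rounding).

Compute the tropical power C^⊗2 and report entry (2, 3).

C^⊗2:
  [-7, 2, 4, -8, -4]
  [-6, 0, -1, -11, -4]
  [1, 7, 3, 3, 4]
  [3, -19, 1, 3, 7]
  [-6, 0, -13, -1, 0]
Key observation: the optimum is the walk 2->0->3, with weight 1 + 2 = 3.
Optimal value attained by: walk 2->0->3.
Answer: (C^⊗2)[2][3] = 3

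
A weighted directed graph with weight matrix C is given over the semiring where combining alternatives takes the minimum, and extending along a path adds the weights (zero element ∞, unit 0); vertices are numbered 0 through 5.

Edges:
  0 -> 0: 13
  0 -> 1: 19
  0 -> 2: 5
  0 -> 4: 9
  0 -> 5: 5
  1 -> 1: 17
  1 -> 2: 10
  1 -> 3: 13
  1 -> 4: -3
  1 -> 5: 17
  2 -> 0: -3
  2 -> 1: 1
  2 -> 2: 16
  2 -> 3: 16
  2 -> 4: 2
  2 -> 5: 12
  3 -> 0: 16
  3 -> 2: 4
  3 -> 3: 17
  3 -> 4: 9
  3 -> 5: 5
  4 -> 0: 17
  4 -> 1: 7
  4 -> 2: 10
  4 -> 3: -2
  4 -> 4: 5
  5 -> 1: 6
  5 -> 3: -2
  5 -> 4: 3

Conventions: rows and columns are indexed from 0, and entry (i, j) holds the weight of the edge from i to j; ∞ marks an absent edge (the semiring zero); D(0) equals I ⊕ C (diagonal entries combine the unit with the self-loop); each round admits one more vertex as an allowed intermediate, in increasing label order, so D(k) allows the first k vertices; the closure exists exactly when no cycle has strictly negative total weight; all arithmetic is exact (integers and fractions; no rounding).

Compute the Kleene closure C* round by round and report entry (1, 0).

D(0):
  [0, 19, 5, ∞, 9, 5]
  [∞, 0, 10, 13, -3, 17]
  [-3, 1, 0, 16, 2, 12]
  [16, ∞, 4, 0, 9, 5]
  [17, 7, 10, -2, 0, ∞]
  [∞, 6, ∞, -2, 3, 0]
D(1):
  [0, 19, 5, ∞, 9, 5]
  [∞, 0, 10, 13, -3, 17]
  [-3, 1, 0, 16, 2, 2]
  [16, 35, 4, 0, 9, 5]
  [17, 7, 10, -2, 0, 22]
  [∞, 6, ∞, -2, 3, 0]
D(2):
  [0, 19, 5, 32, 9, 5]
  [∞, 0, 10, 13, -3, 17]
  [-3, 1, 0, 14, -2, 2]
  [16, 35, 4, 0, 9, 5]
  [17, 7, 10, -2, 0, 22]
  [∞, 6, 16, -2, 3, 0]
D(3):
  [0, 6, 5, 19, 3, 5]
  [7, 0, 10, 13, -3, 12]
  [-3, 1, 0, 14, -2, 2]
  [1, 5, 4, 0, 2, 5]
  [7, 7, 10, -2, 0, 12]
  [13, 6, 16, -2, 3, 0]
D(4):
  [0, 6, 5, 19, 3, 5]
  [7, 0, 10, 13, -3, 12]
  [-3, 1, 0, 14, -2, 2]
  [1, 5, 4, 0, 2, 5]
  [-1, 3, 2, -2, 0, 3]
  [-1, 3, 2, -2, 0, 0]
D(5):
  [0, 6, 5, 1, 3, 5]
  [-4, 0, -1, -5, -3, 0]
  [-3, 1, 0, -4, -2, 1]
  [1, 5, 4, 0, 2, 5]
  [-1, 3, 2, -2, 0, 3]
  [-1, 3, 2, -2, 0, 0]
D(6):
  [0, 6, 5, 1, 3, 5]
  [-4, 0, -1, -5, -3, 0]
  [-3, 1, 0, -4, -2, 1]
  [1, 5, 4, 0, 2, 5]
  [-1, 3, 2, -2, 0, 3]
  [-1, 3, 2, -2, 0, 0]
Answer: C*[1][0] = -4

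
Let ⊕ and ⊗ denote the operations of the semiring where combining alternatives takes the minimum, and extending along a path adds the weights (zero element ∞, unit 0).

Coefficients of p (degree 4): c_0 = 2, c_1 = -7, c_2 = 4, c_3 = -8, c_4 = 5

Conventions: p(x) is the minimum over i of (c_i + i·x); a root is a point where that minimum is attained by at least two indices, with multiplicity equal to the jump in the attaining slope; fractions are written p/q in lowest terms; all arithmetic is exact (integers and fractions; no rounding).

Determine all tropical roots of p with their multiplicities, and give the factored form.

hull edge (i=0, c=2) to (i=1, c=-7): slope -9, span 1
hull edge (i=1, c=-7) to (i=3, c=-8): slope -1/2, span 2
hull edge (i=3, c=-8) to (i=4, c=5): slope 13, span 1
Factored form: p(x) = 5 ⊗ (x ⊕ (-13)) ⊗ (x ⊕ 1/2) ⊗ (x ⊕ 1/2) ⊗ (x ⊕ 9)
Answer: roots = -13 (mult 1), 1/2 (mult 2), 9 (mult 1)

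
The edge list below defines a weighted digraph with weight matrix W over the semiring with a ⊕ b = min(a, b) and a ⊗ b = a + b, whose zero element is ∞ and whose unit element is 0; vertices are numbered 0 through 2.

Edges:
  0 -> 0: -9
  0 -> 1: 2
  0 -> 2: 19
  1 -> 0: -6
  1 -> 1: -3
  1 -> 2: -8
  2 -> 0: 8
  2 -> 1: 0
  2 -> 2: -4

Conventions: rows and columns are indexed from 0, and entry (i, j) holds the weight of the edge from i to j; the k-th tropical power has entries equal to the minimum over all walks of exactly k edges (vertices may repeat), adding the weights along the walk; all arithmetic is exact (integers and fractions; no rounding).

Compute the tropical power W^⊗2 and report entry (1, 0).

W^⊗2:
  [-18, -7, -6]
  [-15, -8, -12]
  [-6, -4, -8]
Key observation: the optimum is the walk 1->0->0, with weight (-6) + (-9) = -15.
Optimal value attained by: walk 1->0->0.
Answer: (W^⊗2)[1][0] = -15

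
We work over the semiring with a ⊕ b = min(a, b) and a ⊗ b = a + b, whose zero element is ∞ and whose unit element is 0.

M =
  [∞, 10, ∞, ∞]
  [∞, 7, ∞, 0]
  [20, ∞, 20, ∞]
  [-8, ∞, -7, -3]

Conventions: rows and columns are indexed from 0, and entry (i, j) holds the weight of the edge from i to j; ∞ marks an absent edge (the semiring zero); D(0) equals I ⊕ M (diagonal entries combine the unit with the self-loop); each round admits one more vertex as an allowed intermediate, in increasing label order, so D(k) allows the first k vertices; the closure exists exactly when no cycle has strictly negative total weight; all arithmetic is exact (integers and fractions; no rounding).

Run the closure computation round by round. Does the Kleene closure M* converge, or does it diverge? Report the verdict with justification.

Detection: at round 0, diagonal entry (3, 3) turns strictly negative.
Key observation: the cycle 3->3 has total weight (-3), which is strictly negative.
Answer: DIVERGES — negative cycle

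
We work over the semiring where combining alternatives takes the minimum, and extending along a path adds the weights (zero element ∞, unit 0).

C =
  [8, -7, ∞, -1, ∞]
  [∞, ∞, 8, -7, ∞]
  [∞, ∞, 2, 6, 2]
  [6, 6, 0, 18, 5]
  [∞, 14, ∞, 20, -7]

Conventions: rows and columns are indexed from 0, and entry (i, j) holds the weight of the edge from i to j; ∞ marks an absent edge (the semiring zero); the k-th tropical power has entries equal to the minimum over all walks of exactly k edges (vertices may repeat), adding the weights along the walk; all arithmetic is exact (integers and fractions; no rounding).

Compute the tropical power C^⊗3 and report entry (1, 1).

C^⊗2:
  [5, 1, -1, -14, 4]
  [-1, -1, -7, 11, -2]
  [12, 12, 4, 8, -5]
  [14, -1, 2, -1, -2]
  [26, 7, 20, 7, -14]
C^⊗3:
  [-8, -8, -14, -6, -9]
  [7, -8, -5, -8, -9]
  [14, 5, 6, 5, -12]
  [5, 5, -1, -8, -9]
  [13, 0, 7, 0, -21]
Key observation: the optimum is the walk 1->3->0->1, with weight (-7) + 6 + (-7) = -8.
Optimal value attained by: walk 1->3->0->1.
Answer: (C^⊗3)[1][1] = -8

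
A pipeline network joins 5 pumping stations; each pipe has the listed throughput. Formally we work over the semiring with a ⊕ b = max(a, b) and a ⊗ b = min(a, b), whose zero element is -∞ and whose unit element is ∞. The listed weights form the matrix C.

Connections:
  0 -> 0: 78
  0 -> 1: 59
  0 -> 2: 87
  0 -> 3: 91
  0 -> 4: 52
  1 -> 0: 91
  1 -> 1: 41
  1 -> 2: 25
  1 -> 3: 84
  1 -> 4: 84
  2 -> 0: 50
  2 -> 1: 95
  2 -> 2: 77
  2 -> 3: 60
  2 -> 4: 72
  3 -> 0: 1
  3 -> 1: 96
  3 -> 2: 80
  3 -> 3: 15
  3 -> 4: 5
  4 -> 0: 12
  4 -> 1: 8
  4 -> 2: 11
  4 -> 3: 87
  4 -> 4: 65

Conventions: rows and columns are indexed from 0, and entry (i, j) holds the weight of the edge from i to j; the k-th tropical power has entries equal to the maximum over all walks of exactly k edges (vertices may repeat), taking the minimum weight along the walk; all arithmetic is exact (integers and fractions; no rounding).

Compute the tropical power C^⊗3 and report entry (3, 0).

C^⊗2:
  [78, 91, 80, 78, 72]
  [78, 84, 87, 91, 65]
  [91, 77, 77, 84, 84]
  [91, 80, 77, 84, 84]
  [12, 87, 80, 65, 65]
C^⊗3:
  [91, 80, 78, 84, 84]
  [84, 91, 80, 84, 84]
  [78, 84, 87, 91, 77]
  [80, 84, 87, 91, 80]
  [87, 80, 77, 84, 84]
Key observation: the optimum is the walk 3->2->1->0, with weight 80 min 95 min 91 = 80.
Optimal value attained by: walk 3->2->1->0.
Answer: (C^⊗3)[3][0] = 80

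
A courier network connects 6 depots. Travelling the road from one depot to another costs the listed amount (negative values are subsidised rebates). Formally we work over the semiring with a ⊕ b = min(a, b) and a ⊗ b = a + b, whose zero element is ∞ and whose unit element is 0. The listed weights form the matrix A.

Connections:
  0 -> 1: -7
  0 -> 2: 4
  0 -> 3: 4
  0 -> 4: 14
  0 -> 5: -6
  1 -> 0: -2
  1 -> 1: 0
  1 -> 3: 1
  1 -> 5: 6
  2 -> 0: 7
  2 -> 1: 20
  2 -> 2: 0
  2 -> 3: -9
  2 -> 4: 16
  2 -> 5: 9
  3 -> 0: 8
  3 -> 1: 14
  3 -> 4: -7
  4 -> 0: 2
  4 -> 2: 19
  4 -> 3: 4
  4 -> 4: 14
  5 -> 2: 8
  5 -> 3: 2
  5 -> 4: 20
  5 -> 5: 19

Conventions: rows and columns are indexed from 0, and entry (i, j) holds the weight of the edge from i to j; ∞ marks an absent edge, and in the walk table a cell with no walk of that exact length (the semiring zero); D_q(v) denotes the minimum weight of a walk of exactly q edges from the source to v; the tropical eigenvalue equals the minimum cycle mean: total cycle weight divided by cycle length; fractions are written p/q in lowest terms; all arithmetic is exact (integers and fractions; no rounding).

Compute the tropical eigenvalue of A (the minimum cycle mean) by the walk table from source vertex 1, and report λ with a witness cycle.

q=0: [∞, 0, ∞, ∞, ∞, ∞]
q=1: [-2, 0, ∞, 1, ∞, 6]
q=2: [-2, -9, 2, 1, -6, -8]
q=3: [-11, -9, 0, -8, -6, -8]
q=4: [-11, -18, -7, -9, -15, -17]
q=5: [-20, -18, -9, -17, -16, -17]
q=6: [-20, -27, -16, -18, -24, -26]
Optimal cycle mean attained by: cycle 0->1->0, total (-7) + (-2), length 2.
Answer: λ = -9/2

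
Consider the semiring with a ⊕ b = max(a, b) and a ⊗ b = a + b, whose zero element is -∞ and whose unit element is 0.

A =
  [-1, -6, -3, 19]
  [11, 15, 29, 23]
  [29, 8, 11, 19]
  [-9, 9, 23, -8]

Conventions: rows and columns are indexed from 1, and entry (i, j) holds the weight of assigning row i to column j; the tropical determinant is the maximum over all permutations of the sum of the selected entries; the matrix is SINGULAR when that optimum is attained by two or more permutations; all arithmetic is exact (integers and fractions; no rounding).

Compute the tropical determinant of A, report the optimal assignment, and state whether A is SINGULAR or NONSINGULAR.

σ = (1, 2, 3, 4): (-1) + 15 + 11 + (-8) = 17
σ = (1, 2, 4, 3): (-1) + 15 + 19 + 23 = 56
σ = (1, 3, 2, 4): (-1) + 29 + 8 + (-8) = 28
σ = (1, 3, 4, 2): (-1) + 29 + 19 + 9 = 56
σ = (1, 4, 2, 3): (-1) + 23 + 8 + 23 = 53
σ = (1, 4, 3, 2): (-1) + 23 + 11 + 9 = 42
σ = (2, 1, 3, 4): (-6) + 11 + 11 + (-8) = 8
σ = (2, 1, 4, 3): (-6) + 11 + 19 + 23 = 47
σ = (2, 3, 1, 4): (-6) + 29 + 29 + (-8) = 44
σ = (2, 3, 4, 1): (-6) + 29 + 19 + (-9) = 33
σ = (2, 4, 1, 3): (-6) + 23 + 29 + 23 = 69
σ = (2, 4, 3, 1): (-6) + 23 + 11 + (-9) = 19
σ = (3, 1, 2, 4): (-3) + 11 + 8 + (-8) = 8
σ = (3, 1, 4, 2): (-3) + 11 + 19 + 9 = 36
σ = (3, 2, 1, 4): (-3) + 15 + 29 + (-8) = 33
σ = (3, 2, 4, 1): (-3) + 15 + 19 + (-9) = 22
σ = (3, 4, 1, 2): (-3) + 23 + 29 + 9 = 58
σ = (3, 4, 2, 1): (-3) + 23 + 8 + (-9) = 19
σ = (4, 1, 2, 3): 19 + 11 + 8 + 23 = 61
σ = (4, 1, 3, 2): 19 + 11 + 11 + 9 = 50
σ = (4, 2, 1, 3): 19 + 15 + 29 + 23 = 86
σ = (4, 2, 3, 1): 19 + 15 + 11 + (-9) = 36
σ = (4, 3, 1, 2): 19 + 29 + 29 + 9 = 86
σ = (4, 3, 2, 1): 19 + 29 + 8 + (-9) = 47
Optimal value attained by: σ = (4, 2, 1, 3).
Answer: det⊕(A) = 86; verdict: SINGULAR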